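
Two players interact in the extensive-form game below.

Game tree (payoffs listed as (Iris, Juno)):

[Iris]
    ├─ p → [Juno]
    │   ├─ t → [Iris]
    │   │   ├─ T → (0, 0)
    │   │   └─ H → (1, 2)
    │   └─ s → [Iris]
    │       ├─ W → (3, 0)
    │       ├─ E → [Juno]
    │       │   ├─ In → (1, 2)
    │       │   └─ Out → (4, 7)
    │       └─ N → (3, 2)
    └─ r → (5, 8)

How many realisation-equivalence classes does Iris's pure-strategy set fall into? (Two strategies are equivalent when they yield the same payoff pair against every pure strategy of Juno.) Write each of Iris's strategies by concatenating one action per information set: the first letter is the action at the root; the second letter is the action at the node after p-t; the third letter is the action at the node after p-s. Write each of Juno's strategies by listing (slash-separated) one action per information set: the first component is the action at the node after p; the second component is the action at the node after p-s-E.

Iris has 12 pure strategies: pTW, pTE, pTN, pHW, pHE, pHN, rTW, rTE, rTN, rHW, rHE, rHN. Columns: t/In, t/Out, s/In, s/Out.
{pTW} → row (0,0) (0,0) (3,0) (3,0)
{pTE} → row (0,0) (0,0) (1,2) (4,7)
{pTN} → row (0,0) (0,0) (3,2) (3,2)
{pHW} → row (1,2) (1,2) (3,0) (3,0)
{pHE} → row (1,2) (1,2) (1,2) (4,7)
{pHN} → row (1,2) (1,2) (3,2) (3,2)
{rTW, rTE, rTN, rHW, rHE, rHN} → row (5,8) (5,8) (5,8) (5,8)
That's 7 distinct rows out of 12 strategies.

7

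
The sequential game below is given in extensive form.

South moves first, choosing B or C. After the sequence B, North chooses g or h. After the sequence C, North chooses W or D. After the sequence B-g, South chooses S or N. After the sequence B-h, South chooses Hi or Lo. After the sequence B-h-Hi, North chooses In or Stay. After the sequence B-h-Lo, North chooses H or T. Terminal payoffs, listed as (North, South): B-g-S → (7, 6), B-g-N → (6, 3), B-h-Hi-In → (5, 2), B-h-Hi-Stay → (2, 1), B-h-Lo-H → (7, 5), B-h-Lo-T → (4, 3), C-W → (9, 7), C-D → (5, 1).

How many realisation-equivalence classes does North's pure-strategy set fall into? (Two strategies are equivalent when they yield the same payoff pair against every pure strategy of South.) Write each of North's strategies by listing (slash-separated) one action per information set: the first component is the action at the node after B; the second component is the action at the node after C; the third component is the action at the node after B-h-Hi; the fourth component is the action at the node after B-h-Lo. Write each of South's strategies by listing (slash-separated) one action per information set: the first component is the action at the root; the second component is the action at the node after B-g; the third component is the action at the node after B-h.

North has 16 pure strategies: g/W/In/H, g/W/In/T, g/W/Stay/H, g/W/Stay/T, g/D/In/H, g/D/In/T, g/D/Stay/H, g/D/Stay/T, h/W/In/H, h/W/In/T, h/W/Stay/H, h/W/Stay/T, h/D/In/H, h/D/In/T, h/D/Stay/H, h/D/Stay/T. Columns: B/S/Hi, B/S/Lo, B/N/Hi, B/N/Lo, C/S/Hi, C/S/Lo, C/N/Hi, C/N/Lo.
{g/W/In/H, g/W/In/T, g/W/Stay/H, g/W/Stay/T} → row (7,6) (7,6) (6,3) (6,3) (9,7) (9,7) (9,7) (9,7)
{g/D/In/H, g/D/In/T, g/D/Stay/H, g/D/Stay/T} → row (7,6) (7,6) (6,3) (6,3) (5,1) (5,1) (5,1) (5,1)
{h/W/In/H} → row (5,2) (7,5) (5,2) (7,5) (9,7) (9,7) (9,7) (9,7)
{h/W/In/T} → row (5,2) (4,3) (5,2) (4,3) (9,7) (9,7) (9,7) (9,7)
{h/W/Stay/H} → row (2,1) (7,5) (2,1) (7,5) (9,7) (9,7) (9,7) (9,7)
{h/W/Stay/T} → row (2,1) (4,3) (2,1) (4,3) (9,7) (9,7) (9,7) (9,7)
{h/D/In/H} → row (5,2) (7,5) (5,2) (7,5) (5,1) (5,1) (5,1) (5,1)
{h/D/In/T} → row (5,2) (4,3) (5,2) (4,3) (5,1) (5,1) (5,1) (5,1)
{h/D/Stay/H} → row (2,1) (7,5) (2,1) (7,5) (5,1) (5,1) (5,1) (5,1)
{h/D/Stay/T} → row (2,1) (4,3) (2,1) (4,3) (5,1) (5,1) (5,1) (5,1)
That's 10 distinct rows out of 16 strategies.

10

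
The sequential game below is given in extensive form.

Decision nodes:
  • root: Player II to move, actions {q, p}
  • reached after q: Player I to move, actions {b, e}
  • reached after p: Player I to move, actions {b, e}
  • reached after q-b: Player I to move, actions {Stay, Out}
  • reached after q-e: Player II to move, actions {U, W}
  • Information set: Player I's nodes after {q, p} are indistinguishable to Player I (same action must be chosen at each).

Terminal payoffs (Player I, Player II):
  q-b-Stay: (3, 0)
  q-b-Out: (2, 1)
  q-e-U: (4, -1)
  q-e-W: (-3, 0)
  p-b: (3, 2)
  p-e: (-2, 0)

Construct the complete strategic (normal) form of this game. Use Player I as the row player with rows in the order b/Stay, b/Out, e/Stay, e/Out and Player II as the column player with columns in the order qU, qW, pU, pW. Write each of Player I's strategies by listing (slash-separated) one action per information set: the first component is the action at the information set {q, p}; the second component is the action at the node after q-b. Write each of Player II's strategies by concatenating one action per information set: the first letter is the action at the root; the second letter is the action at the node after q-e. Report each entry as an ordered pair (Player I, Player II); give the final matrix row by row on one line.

b/Stay: (3,0) (3,0) (3,2) (3,2) | b/Out: (2,1) (2,1) (3,2) (3,2) | e/Stay: (4,-1) (-3,0) (-2,0) (-2,0) | e/Out: (4,-1) (-3,0) (-2,0) (-2,0)

             qU       qW       pU       pW
b/Stay    (3,0)    (3,0)    (3,2)    (3,2)
 b/Out    (2,1)    (2,1)    (3,2)    (3,2)
e/Stay   (4,-1)   (-3,0)   (-2,0)   (-2,0)
 e/Out   (4,-1)   (-3,0)   (-2,0)   (-2,0)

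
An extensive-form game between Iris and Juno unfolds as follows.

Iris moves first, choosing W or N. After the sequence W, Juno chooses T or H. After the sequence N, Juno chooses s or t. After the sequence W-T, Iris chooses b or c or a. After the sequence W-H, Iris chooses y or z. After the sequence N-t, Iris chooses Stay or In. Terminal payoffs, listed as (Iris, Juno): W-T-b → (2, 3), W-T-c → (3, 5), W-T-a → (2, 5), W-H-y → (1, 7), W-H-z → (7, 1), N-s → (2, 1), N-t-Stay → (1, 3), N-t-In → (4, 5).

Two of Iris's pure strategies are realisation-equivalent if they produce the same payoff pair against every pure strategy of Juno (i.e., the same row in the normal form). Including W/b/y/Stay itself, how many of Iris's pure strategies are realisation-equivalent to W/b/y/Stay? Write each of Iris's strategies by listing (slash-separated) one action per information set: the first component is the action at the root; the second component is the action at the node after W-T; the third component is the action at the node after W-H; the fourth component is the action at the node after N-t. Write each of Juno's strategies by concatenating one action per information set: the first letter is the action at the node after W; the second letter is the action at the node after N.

Row for W/b/y/Stay (columns Ts, Tt, Hs, Ht): (2,3) (2,3) (1,7) (1,7).
Under W/b/y/Stay, Iris's choice at the node after N-t can never be reached regardless of what Juno does, so varying those choices leaves every outcome unchanged.
Holding the reachable choices fixed and varying the unreachable one freely already gives 2 equivalent strategies.
No other strategy reproduces this row, so those 2 are the full class: W/b/y/Stay, W/b/y/In.

2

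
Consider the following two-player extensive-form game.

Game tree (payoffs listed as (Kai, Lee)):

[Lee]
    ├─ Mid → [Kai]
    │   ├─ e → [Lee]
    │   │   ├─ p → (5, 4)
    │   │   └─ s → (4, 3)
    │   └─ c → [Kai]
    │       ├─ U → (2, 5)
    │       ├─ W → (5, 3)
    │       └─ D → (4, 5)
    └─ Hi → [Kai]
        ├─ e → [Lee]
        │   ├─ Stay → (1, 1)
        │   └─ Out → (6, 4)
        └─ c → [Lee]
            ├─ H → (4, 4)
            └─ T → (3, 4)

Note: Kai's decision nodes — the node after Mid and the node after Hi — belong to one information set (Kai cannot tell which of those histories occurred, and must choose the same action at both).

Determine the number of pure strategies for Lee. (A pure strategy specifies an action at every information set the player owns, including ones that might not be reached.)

Lee owns the root with actions {Mid, Hi} — two choices.
Lee owns the node after Mid-e with actions {p, s} — two choices.
Lee owns the node after Hi-e with actions {Stay, Out} — two choices.
Lee owns the node after Hi-c with actions {H, T} — two choices.
A pure strategy fixes one action at each information set independently, so the count is the product 2 × 2 × 2 × 2 = 16.

16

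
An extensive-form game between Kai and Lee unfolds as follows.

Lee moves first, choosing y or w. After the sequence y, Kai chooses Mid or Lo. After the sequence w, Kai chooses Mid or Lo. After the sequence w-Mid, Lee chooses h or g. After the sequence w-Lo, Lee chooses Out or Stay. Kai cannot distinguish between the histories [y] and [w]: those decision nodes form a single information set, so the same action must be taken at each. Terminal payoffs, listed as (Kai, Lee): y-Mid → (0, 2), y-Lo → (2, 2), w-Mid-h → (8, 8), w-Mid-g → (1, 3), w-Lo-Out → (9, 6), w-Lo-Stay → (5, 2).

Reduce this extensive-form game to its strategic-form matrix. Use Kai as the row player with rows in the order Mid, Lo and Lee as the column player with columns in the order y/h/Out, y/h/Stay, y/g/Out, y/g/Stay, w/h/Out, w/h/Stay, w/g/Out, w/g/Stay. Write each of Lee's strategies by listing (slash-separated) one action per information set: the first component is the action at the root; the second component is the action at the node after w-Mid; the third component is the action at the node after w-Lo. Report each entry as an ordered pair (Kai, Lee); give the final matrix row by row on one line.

      y/h/Out  y/h/Stay  y/g/Out  y/g/Stay  w/h/Out  w/h/Stay  w/g/Out  w/g/Stay
 Mid    (0,2)    (0,2)    (0,2)    (0,2)    (8,8)    (8,8)    (1,3)    (1,3)
  Lo    (2,2)    (2,2)    (2,2)    (2,2)    (9,6)    (5,2)    (9,6)    (5,2)

Mid: (0,2) (0,2) (0,2) (0,2) (8,8) (8,8) (1,3) (1,3) | Lo: (2,2) (2,2) (2,2) (2,2) (9,6) (5,2) (9,6) (5,2)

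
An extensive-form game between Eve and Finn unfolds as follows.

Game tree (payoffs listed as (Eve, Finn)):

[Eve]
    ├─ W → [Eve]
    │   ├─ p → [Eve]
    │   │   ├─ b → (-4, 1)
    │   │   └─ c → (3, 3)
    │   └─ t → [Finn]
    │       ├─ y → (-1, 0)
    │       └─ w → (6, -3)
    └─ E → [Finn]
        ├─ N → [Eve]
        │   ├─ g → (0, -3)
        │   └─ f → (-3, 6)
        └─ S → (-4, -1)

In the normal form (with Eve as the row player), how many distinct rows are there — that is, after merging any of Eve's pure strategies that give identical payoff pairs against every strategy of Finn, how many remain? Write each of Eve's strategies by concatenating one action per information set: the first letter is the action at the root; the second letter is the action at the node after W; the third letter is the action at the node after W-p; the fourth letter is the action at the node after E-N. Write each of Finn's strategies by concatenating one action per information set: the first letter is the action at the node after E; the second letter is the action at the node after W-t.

5

Eve has 16 pure strategies: Wpbg, Wpbf, Wpcg, Wpcf, Wtbg, Wtbf, Wtcg, Wtcf, Epbg, Epbf, Epcg, Epcf, Etbg, Etbf, Etcg, Etcf. Columns: Ny, Nw, Sy, Sw.
{Wpbg, Wpbf} → row (-4,1) (-4,1) (-4,1) (-4,1)
{Wpcg, Wpcf} → row (3,3) (3,3) (3,3) (3,3)
{Wtbg, Wtbf, Wtcg, Wtcf} → row (-1,0) (6,-3) (-1,0) (6,-3)
{Epbg, Epcg, Etbg, Etcg} → row (0,-3) (0,-3) (-4,-1) (-4,-1)
{Epbf, Epcf, Etbf, Etcf} → row (-3,6) (-3,6) (-4,-1) (-4,-1)
That's 5 distinct rows out of 16 strategies.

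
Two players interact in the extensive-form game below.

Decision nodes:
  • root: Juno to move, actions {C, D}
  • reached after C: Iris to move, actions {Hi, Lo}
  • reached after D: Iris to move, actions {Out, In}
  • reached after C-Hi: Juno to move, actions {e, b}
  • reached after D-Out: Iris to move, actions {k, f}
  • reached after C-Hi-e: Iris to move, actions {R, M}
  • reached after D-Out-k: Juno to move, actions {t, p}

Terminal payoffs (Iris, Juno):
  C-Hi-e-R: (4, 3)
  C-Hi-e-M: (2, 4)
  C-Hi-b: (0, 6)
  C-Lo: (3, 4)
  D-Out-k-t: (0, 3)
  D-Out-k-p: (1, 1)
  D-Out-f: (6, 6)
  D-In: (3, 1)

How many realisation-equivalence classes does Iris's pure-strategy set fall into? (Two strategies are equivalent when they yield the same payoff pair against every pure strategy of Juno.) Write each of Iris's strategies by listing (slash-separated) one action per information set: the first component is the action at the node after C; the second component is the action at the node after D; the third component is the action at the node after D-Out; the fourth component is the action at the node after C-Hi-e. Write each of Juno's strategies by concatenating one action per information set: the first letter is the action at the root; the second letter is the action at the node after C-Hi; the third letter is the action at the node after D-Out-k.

9

Iris has 16 pure strategies: Hi/Out/k/R, Hi/Out/k/M, Hi/Out/f/R, Hi/Out/f/M, Hi/In/k/R, Hi/In/k/M, Hi/In/f/R, Hi/In/f/M, Lo/Out/k/R, Lo/Out/k/M, Lo/Out/f/R, Lo/Out/f/M, Lo/In/k/R, Lo/In/k/M, Lo/In/f/R, Lo/In/f/M. Columns: Cet, Cep, Cbt, Cbp, Det, Dep, Dbt, Dbp.
{Hi/Out/k/R} → row (4,3) (4,3) (0,6) (0,6) (0,3) (1,1) (0,3) (1,1)
{Hi/Out/k/M} → row (2,4) (2,4) (0,6) (0,6) (0,3) (1,1) (0,3) (1,1)
{Hi/Out/f/R} → row (4,3) (4,3) (0,6) (0,6) (6,6) (6,6) (6,6) (6,6)
{Hi/Out/f/M} → row (2,4) (2,4) (0,6) (0,6) (6,6) (6,6) (6,6) (6,6)
{Hi/In/k/R, Hi/In/f/R} → row (4,3) (4,3) (0,6) (0,6) (3,1) (3,1) (3,1) (3,1)
{Hi/In/k/M, Hi/In/f/M} → row (2,4) (2,4) (0,6) (0,6) (3,1) (3,1) (3,1) (3,1)
{Lo/Out/k/R, Lo/Out/k/M} → row (3,4) (3,4) (3,4) (3,4) (0,3) (1,1) (0,3) (1,1)
{Lo/Out/f/R, Lo/Out/f/M} → row (3,4) (3,4) (3,4) (3,4) (6,6) (6,6) (6,6) (6,6)
{Lo/In/k/R, Lo/In/k/M, Lo/In/f/R, Lo/In/f/M} → row (3,4) (3,4) (3,4) (3,4) (3,1) (3,1) (3,1) (3,1)
That's 9 distinct rows out of 16 strategies.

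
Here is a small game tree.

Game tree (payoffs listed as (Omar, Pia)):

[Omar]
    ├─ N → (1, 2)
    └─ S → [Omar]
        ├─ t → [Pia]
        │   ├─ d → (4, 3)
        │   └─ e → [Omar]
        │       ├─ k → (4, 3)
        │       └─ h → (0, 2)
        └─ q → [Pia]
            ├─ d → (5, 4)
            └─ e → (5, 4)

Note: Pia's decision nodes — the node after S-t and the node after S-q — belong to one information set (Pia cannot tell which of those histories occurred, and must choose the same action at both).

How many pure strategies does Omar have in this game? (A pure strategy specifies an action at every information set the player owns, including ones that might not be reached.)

8

Omar owns the root with actions {N, S} — two choices.
Omar owns the node after S with actions {t, q} — two choices.
Omar owns the node after S-t-e with actions {k, h} — two choices.
A pure strategy fixes one action at each information set independently, so the count is the product 2 × 2 × 2 = 8.
(For reference, Pia has 2 pure strategies, giving a 8×2 normal-form matrix.)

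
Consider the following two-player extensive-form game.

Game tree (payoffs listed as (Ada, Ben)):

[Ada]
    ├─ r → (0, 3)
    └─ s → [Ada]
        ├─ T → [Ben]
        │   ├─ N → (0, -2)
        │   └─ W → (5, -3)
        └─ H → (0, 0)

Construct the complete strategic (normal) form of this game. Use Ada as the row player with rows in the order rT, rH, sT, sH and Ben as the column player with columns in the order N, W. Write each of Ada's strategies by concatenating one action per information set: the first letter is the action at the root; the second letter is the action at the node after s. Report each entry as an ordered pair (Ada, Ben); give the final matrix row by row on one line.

            N        W
  rT    (0,3)    (0,3)
  rH    (0,3)    (0,3)
  sT   (0,-2)   (5,-3)
  sH    (0,0)    (0,0)

rT: (0,3) (0,3) | rH: (0,3) (0,3) | sT: (0,-2) (5,-3) | sH: (0,0) (0,0)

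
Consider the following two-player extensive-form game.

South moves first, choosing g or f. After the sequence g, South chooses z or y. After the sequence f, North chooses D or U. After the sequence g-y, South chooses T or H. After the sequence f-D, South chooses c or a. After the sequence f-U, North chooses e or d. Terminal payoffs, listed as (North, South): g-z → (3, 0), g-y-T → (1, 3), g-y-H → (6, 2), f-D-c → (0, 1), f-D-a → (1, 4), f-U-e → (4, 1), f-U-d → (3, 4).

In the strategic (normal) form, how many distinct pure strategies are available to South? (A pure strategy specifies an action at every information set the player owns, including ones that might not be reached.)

16

South owns the root with actions {g, f} — two choices.
South owns the node after g with actions {z, y} — two choices.
South owns the node after g-y with actions {T, H} — two choices.
South owns the node after f-D with actions {c, a} — two choices.
A pure strategy fixes one action at each information set independently, so the count is the product 2 × 2 × 2 × 2 = 16.
(For reference, North has 4 pure strategies, giving a 16×4 normal-form matrix.)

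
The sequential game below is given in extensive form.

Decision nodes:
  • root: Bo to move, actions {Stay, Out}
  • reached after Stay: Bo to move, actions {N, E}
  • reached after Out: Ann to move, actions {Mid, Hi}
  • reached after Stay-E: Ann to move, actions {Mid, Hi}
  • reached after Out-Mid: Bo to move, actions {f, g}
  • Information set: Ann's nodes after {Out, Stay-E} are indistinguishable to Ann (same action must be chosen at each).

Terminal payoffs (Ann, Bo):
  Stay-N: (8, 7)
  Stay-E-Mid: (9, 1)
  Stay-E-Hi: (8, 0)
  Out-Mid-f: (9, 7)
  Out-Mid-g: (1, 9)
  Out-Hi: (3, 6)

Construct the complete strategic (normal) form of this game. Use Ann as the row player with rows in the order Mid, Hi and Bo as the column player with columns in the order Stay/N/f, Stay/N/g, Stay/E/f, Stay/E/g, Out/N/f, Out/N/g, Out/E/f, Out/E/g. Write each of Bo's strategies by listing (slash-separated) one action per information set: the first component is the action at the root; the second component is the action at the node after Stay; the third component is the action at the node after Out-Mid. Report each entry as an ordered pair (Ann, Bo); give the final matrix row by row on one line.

Mid: (8,7) (8,7) (9,1) (9,1) (9,7) (1,9) (9,7) (1,9) | Hi: (8,7) (8,7) (8,0) (8,0) (3,6) (3,6) (3,6) (3,6)

      Stay/N/f  Stay/N/g  Stay/E/f  Stay/E/g  Out/N/f  Out/N/g  Out/E/f  Out/E/g
 Mid    (8,7)    (8,7)    (9,1)    (9,1)    (9,7)    (1,9)    (9,7)    (1,9)
  Hi    (8,7)    (8,7)    (8,0)    (8,0)    (3,6)    (3,6)    (3,6)    (3,6)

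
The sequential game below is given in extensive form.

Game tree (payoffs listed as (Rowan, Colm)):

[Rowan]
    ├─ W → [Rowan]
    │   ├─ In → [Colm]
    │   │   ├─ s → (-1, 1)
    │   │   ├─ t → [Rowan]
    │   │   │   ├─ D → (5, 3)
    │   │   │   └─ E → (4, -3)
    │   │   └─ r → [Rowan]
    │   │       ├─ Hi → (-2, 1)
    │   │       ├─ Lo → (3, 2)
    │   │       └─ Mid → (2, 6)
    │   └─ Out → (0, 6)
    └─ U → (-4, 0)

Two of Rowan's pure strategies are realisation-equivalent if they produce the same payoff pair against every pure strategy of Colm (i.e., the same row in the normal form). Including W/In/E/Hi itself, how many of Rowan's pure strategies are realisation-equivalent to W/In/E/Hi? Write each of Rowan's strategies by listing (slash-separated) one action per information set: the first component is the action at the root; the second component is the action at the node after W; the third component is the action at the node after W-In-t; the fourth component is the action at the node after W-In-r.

Row for W/In/E/Hi (columns s, t, r): (-1,1) (4,-3) (-2,1).
Every one of Rowan's information sets is on the play path for some reply by Colm when Rowan follows W/In/E/Hi.
Changing the action at any of them therefore changes at least one column, so only W/In/E/Hi itself gives this row.

1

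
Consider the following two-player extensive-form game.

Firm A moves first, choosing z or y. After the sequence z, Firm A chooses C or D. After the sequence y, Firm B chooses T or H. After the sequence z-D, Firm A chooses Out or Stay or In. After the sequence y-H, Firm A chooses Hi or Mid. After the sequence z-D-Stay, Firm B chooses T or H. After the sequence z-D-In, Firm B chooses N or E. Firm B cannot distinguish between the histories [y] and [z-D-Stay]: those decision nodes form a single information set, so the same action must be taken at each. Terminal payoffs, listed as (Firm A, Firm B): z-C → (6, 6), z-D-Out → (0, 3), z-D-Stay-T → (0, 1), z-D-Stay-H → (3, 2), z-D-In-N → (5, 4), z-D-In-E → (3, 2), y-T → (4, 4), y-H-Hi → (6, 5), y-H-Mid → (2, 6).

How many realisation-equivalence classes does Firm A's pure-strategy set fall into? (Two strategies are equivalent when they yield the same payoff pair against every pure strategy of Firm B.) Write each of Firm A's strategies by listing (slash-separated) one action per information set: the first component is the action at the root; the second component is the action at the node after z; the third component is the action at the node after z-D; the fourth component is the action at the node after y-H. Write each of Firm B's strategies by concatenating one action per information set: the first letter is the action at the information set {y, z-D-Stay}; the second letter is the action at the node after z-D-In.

Firm A has 24 pure strategies: z/C/Out/Hi, z/C/Out/Mid, z/C/Stay/Hi, z/C/Stay/Mid, z/C/In/Hi, z/C/In/Mid, z/D/Out/Hi, z/D/Out/Mid, z/D/Stay/Hi, z/D/Stay/Mid, z/D/In/Hi, z/D/In/Mid, y/C/Out/Hi, y/C/Out/Mid, y/C/Stay/Hi, y/C/Stay/Mid, y/C/In/Hi, y/C/In/Mid, y/D/Out/Hi, y/D/Out/Mid, y/D/Stay/Hi, y/D/Stay/Mid, y/D/In/Hi, y/D/In/Mid. Columns: TN, TE, HN, HE.
{z/C/Out/Hi, z/C/Out/Mid, z/C/Stay/Hi, z/C/Stay/Mid, z/C/In/Hi, z/C/In/Mid} → row (6,6) (6,6) (6,6) (6,6)
{z/D/Out/Hi, z/D/Out/Mid} → row (0,3) (0,3) (0,3) (0,3)
{z/D/Stay/Hi, z/D/Stay/Mid} → row (0,1) (0,1) (3,2) (3,2)
{z/D/In/Hi, z/D/In/Mid} → row (5,4) (3,2) (5,4) (3,2)
{y/C/Out/Hi, y/C/Stay/Hi, y/C/In/Hi, y/D/Out/Hi, y/D/Stay/Hi, y/D/In/Hi} → row (4,4) (4,4) (6,5) (6,5)
{y/C/Out/Mid, y/C/Stay/Mid, y/C/In/Mid, y/D/Out/Mid, y/D/Stay/Mid, y/D/In/Mid} → row (4,4) (4,4) (2,6) (2,6)
That's 6 distinct rows out of 24 strategies.

6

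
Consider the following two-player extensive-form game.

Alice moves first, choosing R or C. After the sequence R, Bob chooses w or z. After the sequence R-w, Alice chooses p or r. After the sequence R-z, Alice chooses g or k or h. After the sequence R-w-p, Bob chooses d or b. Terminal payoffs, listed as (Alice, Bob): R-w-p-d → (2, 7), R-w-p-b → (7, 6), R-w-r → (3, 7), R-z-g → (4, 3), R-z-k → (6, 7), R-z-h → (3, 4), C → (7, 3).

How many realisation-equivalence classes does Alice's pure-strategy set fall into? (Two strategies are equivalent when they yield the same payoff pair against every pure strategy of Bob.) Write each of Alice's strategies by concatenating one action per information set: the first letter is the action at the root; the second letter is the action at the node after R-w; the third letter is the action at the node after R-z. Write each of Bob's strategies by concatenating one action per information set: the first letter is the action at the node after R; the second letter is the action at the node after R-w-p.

Alice has 12 pure strategies: Rpg, Rpk, Rph, Rrg, Rrk, Rrh, Cpg, Cpk, Cph, Crg, Crk, Crh. Columns: wd, wb, zd, zb.
{Rpg} → row (2,7) (7,6) (4,3) (4,3)
{Rpk} → row (2,7) (7,6) (6,7) (6,7)
{Rph} → row (2,7) (7,6) (3,4) (3,4)
{Rrg} → row (3,7) (3,7) (4,3) (4,3)
{Rrk} → row (3,7) (3,7) (6,7) (6,7)
{Rrh} → row (3,7) (3,7) (3,4) (3,4)
{Cpg, Cpk, Cph, Crg, Crk, Crh} → row (7,3) (7,3) (7,3) (7,3)
That's 7 distinct rows out of 12 strategies.

7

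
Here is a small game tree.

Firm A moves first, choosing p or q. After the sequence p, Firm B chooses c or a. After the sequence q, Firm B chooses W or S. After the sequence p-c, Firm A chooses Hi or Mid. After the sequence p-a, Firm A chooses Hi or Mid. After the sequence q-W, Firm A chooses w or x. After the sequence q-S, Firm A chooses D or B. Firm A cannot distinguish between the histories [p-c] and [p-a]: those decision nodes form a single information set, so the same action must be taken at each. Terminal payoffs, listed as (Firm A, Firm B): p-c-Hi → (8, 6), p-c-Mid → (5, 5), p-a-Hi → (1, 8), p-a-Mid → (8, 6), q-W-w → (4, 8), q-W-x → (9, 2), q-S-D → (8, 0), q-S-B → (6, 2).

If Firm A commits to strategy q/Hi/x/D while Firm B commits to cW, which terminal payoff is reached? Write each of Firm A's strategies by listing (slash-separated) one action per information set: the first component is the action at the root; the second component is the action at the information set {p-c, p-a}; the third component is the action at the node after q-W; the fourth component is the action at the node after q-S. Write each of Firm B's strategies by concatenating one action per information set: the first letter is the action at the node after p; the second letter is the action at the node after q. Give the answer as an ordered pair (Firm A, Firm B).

Trace the play path from the root:
  Firm A plays q
  Firm B plays W at [q]
  Firm A plays x at [q-W]
→ terminal payoff (9, 2).
(Firm A's choice at the information set {p-c, p-a} is never reached on this path, so it doesn't affect the outcome.)

(9, 2)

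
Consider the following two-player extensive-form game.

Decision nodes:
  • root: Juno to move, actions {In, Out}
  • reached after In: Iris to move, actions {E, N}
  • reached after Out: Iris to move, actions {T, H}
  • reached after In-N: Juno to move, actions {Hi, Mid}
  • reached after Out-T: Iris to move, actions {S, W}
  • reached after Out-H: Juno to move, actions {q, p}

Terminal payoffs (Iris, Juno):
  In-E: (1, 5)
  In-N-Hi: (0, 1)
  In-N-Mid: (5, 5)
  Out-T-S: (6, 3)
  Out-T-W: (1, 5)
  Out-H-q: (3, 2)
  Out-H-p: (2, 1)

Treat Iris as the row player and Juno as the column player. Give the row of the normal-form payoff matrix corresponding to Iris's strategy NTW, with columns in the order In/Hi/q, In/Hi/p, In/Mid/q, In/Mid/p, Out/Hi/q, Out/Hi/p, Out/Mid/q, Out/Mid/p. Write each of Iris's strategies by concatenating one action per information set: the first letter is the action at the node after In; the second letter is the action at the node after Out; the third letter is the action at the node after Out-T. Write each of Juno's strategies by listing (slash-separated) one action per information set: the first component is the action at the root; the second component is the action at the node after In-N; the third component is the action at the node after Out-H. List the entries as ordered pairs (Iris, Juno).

vs In/Hi/q: Juno plays In → Iris plays N at [In] → Juno plays Hi at [In-N] → (0, 1)
vs In/Hi/p: Juno plays In → Iris plays N at [In] → Juno plays Hi at [In-N] → (0, 1)
vs In/Mid/q: Juno plays In → Iris plays N at [In] → Juno plays Mid at [In-N] → (5, 5)
vs In/Mid/p: Juno plays In → Iris plays N at [In] → Juno plays Mid at [In-N] → (5, 5)
vs Out/Hi/q: Juno plays Out → Iris plays T at [Out] → Iris plays W at [Out-T] → (1, 5)
vs Out/Hi/p: Juno plays Out → Iris plays T at [Out] → Iris plays W at [Out-T] → (1, 5)
vs Out/Mid/q: Juno plays Out → Iris plays T at [Out] → Iris plays W at [Out-T] → (1, 5)
vs Out/Mid/p: Juno plays Out → Iris plays T at [Out] → Iris plays W at [Out-T] → (1, 5)

(0,1) (0,1) (5,5) (5,5) (1,5) (1,5) (1,5) (1,5)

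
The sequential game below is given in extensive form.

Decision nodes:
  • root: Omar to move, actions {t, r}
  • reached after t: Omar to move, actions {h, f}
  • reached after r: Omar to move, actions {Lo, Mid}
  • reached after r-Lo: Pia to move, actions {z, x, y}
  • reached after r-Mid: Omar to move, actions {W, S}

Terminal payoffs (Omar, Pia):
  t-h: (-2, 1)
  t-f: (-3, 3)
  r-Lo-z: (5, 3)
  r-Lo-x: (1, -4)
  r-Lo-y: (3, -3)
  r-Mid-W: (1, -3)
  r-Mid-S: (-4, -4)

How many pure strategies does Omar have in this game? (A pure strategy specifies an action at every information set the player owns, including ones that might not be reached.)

Omar owns the root with actions {t, r} — two choices.
Omar owns the node after t with actions {h, f} — two choices.
Omar owns the node after r with actions {Lo, Mid} — two choices.
Omar owns the node after r-Mid with actions {W, S} — two choices.
A pure strategy fixes one action at each information set independently, so the count is the product 2 × 2 × 2 × 2 = 16.

16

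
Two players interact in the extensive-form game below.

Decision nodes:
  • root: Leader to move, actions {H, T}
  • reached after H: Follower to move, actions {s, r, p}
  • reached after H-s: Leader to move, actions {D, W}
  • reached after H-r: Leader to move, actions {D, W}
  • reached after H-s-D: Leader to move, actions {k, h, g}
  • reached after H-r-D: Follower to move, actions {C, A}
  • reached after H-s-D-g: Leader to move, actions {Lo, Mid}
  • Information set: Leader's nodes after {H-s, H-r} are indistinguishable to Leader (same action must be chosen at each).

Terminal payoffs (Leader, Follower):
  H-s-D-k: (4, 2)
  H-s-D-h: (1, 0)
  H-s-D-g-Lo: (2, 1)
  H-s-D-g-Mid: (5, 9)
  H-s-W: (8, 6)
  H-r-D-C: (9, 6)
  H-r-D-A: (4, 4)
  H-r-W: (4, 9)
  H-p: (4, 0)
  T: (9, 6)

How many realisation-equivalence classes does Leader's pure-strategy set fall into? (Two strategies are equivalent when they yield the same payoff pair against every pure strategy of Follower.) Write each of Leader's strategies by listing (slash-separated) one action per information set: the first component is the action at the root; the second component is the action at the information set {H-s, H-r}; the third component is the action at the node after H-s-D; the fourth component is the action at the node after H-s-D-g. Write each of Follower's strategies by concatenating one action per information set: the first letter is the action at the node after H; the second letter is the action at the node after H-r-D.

6

Leader has 24 pure strategies: H/D/k/Lo, H/D/k/Mid, H/D/h/Lo, H/D/h/Mid, H/D/g/Lo, H/D/g/Mid, H/W/k/Lo, H/W/k/Mid, H/W/h/Lo, H/W/h/Mid, H/W/g/Lo, H/W/g/Mid, T/D/k/Lo, T/D/k/Mid, T/D/h/Lo, T/D/h/Mid, T/D/g/Lo, T/D/g/Mid, T/W/k/Lo, T/W/k/Mid, T/W/h/Lo, T/W/h/Mid, T/W/g/Lo, T/W/g/Mid. Columns: sC, sA, rC, rA, pC, pA.
{H/D/k/Lo, H/D/k/Mid} → row (4,2) (4,2) (9,6) (4,4) (4,0) (4,0)
{H/D/h/Lo, H/D/h/Mid} → row (1,0) (1,0) (9,6) (4,4) (4,0) (4,0)
{H/D/g/Lo} → row (2,1) (2,1) (9,6) (4,4) (4,0) (4,0)
{H/D/g/Mid} → row (5,9) (5,9) (9,6) (4,4) (4,0) (4,0)
{H/W/k/Lo, H/W/k/Mid, H/W/h/Lo, H/W/h/Mid, H/W/g/Lo, H/W/g/Mid} → row (8,6) (8,6) (4,9) (4,9) (4,0) (4,0)
{T/D/k/Lo, T/D/k/Mid, T/D/h/Lo, T/D/h/Mid, T/D/g/Lo, T/D/g/Mid, T/W/k/Lo, T/W/k/Mid, T/W/h/Lo, T/W/h/Mid, T/W/g/Lo, T/W/g/Mid} → row (9,6) (9,6) (9,6) (9,6) (9,6) (9,6)
That's 6 distinct rows out of 24 strategies.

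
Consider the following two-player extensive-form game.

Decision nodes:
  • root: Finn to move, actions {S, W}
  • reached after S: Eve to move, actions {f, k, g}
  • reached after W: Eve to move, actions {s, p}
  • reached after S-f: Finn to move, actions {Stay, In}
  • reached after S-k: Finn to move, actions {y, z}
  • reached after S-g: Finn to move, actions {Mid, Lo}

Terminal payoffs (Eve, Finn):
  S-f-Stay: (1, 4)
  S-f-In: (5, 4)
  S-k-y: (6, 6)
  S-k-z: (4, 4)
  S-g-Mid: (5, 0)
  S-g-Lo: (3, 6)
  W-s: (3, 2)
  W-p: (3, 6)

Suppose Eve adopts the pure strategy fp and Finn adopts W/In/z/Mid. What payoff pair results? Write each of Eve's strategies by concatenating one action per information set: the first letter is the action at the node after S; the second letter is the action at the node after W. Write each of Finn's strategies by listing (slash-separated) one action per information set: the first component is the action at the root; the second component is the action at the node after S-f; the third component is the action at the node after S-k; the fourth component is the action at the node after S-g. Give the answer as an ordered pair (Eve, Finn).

Trace the play path from the root:
  Finn plays W
  Eve plays p at [W]
→ terminal payoff (3, 6).
(Eve's choice at the node after S is never reached on this path, so it doesn't affect the outcome.)

(3, 6)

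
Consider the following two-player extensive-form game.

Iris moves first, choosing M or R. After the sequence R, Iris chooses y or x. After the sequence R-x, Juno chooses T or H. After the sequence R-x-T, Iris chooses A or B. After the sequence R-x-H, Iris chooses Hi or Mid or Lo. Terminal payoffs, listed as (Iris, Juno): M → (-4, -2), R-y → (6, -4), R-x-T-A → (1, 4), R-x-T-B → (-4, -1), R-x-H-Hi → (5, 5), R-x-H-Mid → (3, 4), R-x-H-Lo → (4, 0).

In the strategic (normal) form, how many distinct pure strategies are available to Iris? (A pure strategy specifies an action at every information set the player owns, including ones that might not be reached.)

Iris owns the root with actions {M, R} — two choices.
Iris owns the node after R with actions {y, x} — two choices.
Iris owns the node after R-x-T with actions {A, B} — two choices.
Iris owns the node after R-x-H with actions {Hi, Mid, Lo} — three choices.
A pure strategy fixes one action at each information set independently, so the count is the product 2 × 2 × 2 × 3 = 24.

24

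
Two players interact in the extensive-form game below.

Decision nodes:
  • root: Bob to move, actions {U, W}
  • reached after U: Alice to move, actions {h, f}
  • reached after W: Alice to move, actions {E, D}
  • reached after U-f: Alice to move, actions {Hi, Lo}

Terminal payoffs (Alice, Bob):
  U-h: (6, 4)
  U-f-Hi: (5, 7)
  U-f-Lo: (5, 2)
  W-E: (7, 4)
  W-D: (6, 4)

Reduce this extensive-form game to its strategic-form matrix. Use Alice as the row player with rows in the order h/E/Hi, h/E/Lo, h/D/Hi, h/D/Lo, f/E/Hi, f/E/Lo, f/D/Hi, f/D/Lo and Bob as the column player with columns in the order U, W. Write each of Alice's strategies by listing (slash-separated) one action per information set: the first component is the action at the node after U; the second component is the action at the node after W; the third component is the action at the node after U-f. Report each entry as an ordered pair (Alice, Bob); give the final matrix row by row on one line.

              U        W
h/E/Hi    (6,4)    (7,4)
h/E/Lo    (6,4)    (7,4)
h/D/Hi    (6,4)    (6,4)
h/D/Lo    (6,4)    (6,4)
f/E/Hi    (5,7)    (7,4)
f/E/Lo    (5,2)    (7,4)
f/D/Hi    (5,7)    (6,4)
f/D/Lo    (5,2)    (6,4)

h/E/Hi: (6,4) (7,4) | h/E/Lo: (6,4) (7,4) | h/D/Hi: (6,4) (6,4) | h/D/Lo: (6,4) (6,4) | f/E/Hi: (5,7) (7,4) | f/E/Lo: (5,2) (7,4) | f/D/Hi: (5,7) (6,4) | f/D/Lo: (5,2) (6,4)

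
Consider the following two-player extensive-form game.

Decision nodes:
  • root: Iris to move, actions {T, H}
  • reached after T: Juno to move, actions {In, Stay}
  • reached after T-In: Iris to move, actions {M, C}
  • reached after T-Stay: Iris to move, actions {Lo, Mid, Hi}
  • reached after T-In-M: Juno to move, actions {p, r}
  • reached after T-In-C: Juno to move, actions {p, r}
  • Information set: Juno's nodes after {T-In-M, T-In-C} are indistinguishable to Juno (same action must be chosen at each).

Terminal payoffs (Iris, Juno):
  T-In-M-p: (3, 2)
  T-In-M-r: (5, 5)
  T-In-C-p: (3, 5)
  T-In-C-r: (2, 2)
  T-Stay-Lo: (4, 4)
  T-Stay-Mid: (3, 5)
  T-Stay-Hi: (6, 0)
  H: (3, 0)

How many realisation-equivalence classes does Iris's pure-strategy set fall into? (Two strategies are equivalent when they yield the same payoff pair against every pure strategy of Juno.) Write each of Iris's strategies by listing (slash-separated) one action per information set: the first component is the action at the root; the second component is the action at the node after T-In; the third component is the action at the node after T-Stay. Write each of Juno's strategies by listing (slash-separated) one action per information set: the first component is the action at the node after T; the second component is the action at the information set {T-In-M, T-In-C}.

7

Iris has 12 pure strategies: T/M/Lo, T/M/Mid, T/M/Hi, T/C/Lo, T/C/Mid, T/C/Hi, H/M/Lo, H/M/Mid, H/M/Hi, H/C/Lo, H/C/Mid, H/C/Hi. Columns: In/p, In/r, Stay/p, Stay/r.
{T/M/Lo} → row (3,2) (5,5) (4,4) (4,4)
{T/M/Mid} → row (3,2) (5,5) (3,5) (3,5)
{T/M/Hi} → row (3,2) (5,5) (6,0) (6,0)
{T/C/Lo} → row (3,5) (2,2) (4,4) (4,4)
{T/C/Mid} → row (3,5) (2,2) (3,5) (3,5)
{T/C/Hi} → row (3,5) (2,2) (6,0) (6,0)
{H/M/Lo, H/M/Mid, H/M/Hi, H/C/Lo, H/C/Mid, H/C/Hi} → row (3,0) (3,0) (3,0) (3,0)
That's 7 distinct rows out of 12 strategies.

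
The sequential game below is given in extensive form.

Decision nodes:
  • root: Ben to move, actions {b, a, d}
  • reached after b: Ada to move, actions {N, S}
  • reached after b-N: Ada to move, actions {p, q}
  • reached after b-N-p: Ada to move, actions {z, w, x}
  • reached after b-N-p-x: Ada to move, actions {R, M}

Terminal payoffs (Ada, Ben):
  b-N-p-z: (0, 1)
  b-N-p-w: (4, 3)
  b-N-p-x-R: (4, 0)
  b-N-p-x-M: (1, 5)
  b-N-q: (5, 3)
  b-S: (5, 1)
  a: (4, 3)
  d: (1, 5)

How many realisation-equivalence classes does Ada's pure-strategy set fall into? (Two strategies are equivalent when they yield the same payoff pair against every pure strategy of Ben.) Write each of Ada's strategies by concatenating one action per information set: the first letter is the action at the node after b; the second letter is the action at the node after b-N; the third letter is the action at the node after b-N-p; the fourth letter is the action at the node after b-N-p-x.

6

Ada has 24 pure strategies: NpzR, NpzM, NpwR, NpwM, NpxR, NpxM, NqzR, NqzM, NqwR, NqwM, NqxR, NqxM, SpzR, SpzM, SpwR, SpwM, SpxR, SpxM, SqzR, SqzM, SqwR, SqwM, SqxR, SqxM. Columns: b, a, d.
{NpzR, NpzM} → row (0,1) (4,3) (1,5)
{NpwR, NpwM} → row (4,3) (4,3) (1,5)
{NpxR} → row (4,0) (4,3) (1,5)
{NpxM} → row (1,5) (4,3) (1,5)
{NqzR, NqzM, NqwR, NqwM, NqxR, NqxM} → row (5,3) (4,3) (1,5)
{SpzR, SpzM, SpwR, SpwM, SpxR, SpxM, SqzR, SqzM, SqwR, SqwM, SqxR, SqxM} → row (5,1) (4,3) (1,5)
That's 6 distinct rows out of 24 strategies.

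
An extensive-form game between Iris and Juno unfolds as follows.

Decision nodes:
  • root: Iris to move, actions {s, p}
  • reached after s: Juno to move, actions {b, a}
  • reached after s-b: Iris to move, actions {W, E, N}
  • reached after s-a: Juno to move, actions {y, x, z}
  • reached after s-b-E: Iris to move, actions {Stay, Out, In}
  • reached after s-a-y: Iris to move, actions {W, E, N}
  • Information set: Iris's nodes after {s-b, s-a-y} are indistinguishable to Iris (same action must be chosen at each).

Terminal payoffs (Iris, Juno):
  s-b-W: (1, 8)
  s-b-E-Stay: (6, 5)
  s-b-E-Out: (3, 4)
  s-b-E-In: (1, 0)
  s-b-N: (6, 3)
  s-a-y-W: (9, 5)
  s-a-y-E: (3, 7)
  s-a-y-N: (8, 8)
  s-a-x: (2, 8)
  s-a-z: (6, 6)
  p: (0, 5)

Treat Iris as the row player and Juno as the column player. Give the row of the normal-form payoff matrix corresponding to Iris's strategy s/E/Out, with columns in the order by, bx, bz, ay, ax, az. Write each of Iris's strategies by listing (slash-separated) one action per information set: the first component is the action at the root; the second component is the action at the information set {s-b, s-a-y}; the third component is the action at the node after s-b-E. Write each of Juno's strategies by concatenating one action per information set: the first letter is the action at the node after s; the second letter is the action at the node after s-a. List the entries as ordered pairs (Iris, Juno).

(3,4) (3,4) (3,4) (3,7) (2,8) (6,6)

vs by: Iris plays s → Juno plays b at [s] → Iris plays E at [s-b] → Iris plays Out at [s-b-E] → (3, 4)
vs bx: Iris plays s → Juno plays b at [s] → Iris plays E at [s-b] → Iris plays Out at [s-b-E] → (3, 4)
vs bz: Iris plays s → Juno plays b at [s] → Iris plays E at [s-b] → Iris plays Out at [s-b-E] → (3, 4)
vs ay: Iris plays s → Juno plays a at [s] → Juno plays y at [s-a] → Iris plays E at [s-a-y] → (3, 7)
vs ax: Iris plays s → Juno plays a at [s] → Juno plays x at [s-a] → (2, 8)
vs az: Iris plays s → Juno plays a at [s] → Juno plays z at [s-a] → (6, 6)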